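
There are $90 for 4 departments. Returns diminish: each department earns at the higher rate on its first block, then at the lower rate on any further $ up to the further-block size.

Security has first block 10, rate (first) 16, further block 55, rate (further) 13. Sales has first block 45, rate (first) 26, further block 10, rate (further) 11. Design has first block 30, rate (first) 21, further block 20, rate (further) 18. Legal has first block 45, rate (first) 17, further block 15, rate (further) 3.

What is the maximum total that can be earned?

Treat each block as its own option and order by rate: Sales/first 26 > Design/first 21 > Design/second 18 > Legal/first 17 > Security/first 16 > Security/second 13 > Sales/second 11 > Legal/second 3.
Fill Sales first block (45 at 26) → 45 left.
Fill Design first block (30 at 21) → 15 left.
Design/second: +15 of 20 at 18; pool empty.
Total = 26×45 + 21×30 + 18×15 = 2070.

2070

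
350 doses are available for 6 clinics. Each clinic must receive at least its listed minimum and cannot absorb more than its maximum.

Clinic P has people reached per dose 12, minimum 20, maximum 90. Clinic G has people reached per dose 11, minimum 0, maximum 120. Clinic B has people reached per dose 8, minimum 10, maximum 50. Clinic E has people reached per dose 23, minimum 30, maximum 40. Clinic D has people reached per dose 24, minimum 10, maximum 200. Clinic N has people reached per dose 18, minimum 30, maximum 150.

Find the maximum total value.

7480

Meeting every minimum uses 20+0+10+30+10+30 = 100 doses, leaving 250.
Highest people reached per dose first: Clinic D 24 > Clinic E 23 > Clinic N 18 > Clinic P 12 > Clinic G 11 > Clinic B 8.
Clinic D: +190 to 200 (cap) → 60 left.
Give Clinic E 10 more to hit its cap of 40 → 50 left.
Clinic N: +50 (room for 120) → 80. Pool exhausted.
Total = 12×20 + 8×10 + 23×40 + 24×200 + 18×80 = 7480.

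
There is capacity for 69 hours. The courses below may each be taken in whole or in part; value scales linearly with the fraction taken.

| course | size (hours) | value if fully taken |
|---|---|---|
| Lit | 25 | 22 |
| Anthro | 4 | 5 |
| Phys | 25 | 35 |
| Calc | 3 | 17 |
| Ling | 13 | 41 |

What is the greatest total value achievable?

119.12

Rank by value-to-size ratio: Calc 17/3≈5.67, Ling 41/13≈3.15, Phys 35/25≈1.4, Anthro 5/4≈1.25, Lit 22/25≈0.88.
All 3 hours of Calc fit (value 17) ; 66 remain.
All 13 hours of Ling fit (value 41) ; 53 remain.
Take all of Phys (25 hours, value 35) ; 28 hours left.
Take all of Anthro (4 hours, value 5) ; 24 hours left.
Fill the last 24 hours with part of Lit: 24/25 of it earns 21.12.
Total value = 119.12.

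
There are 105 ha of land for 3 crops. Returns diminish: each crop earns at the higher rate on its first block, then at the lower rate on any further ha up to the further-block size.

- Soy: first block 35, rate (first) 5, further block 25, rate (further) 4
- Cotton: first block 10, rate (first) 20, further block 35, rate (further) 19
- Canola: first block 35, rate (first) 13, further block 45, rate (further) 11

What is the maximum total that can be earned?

1595

Order all 6 blocks by rate: Cotton/T1 20 > Cotton/T2 19 > Canola/T1 13 > Canola/T2 11 > Soy/T1 5 > Soy/T2 4.
Cotton T1 at 20: fill all 10 → 95 left.
Cotton T2 at 19: fill all 35 → 60 left.
Canola/T1 (13): +35 → 25 left.
25 remain; put them into Canola T2 at 11.
Total = 20×10 + 19×35 + 13×35 + 11×25 = 1595.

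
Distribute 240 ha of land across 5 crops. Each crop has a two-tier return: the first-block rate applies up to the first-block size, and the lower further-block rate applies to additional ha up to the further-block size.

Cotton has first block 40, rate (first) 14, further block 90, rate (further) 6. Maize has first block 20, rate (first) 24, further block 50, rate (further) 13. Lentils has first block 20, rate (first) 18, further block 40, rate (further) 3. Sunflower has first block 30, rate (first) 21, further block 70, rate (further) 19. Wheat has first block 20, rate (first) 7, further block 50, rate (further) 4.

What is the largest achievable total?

4080

Rank every tier by rate: Maize/tier1 24 > Sunflower/tier1 21 > Sunflower/tier2 19 > Lentils/tier1 18 > Cotton/tier1 14 > Maize/tier2 13 > Wheat/tier1 7 > Cotton/tier2 6 > Wheat/tier2 4 > Lentils/tier2 3.
Fill Maize tier1 block (20 at 24) — 220 left.
Sunflower tier1 at 21: fill all 30 — 190 left.
Sunflower/tier2 (19): +70 — 120 left.
Fill Lentils tier1 block (20 at 18) — 100 left.
Cotton/tier1 (14): +40 — 60 left.
Maize/tier2 (13): +50 — 10 left.
10 remain; put them into Wheat tier1 at 7.
Total = 24×20 + 21×30 + 19×70 + 18×20 + 14×40 + 13×50 + 7×10 = 4080.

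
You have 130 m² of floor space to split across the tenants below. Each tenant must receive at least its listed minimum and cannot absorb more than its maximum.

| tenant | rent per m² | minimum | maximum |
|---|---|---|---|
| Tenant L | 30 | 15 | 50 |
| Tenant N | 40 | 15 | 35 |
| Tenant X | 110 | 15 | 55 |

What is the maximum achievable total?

8650

Meeting every minimum uses 15+15+15 = 45 m², leaving 85.
Order the tenants by rent per m²: Tenant X 110 > Tenant N 40 > Tenant L 30.
Tenant X takes 40 more to reach its cap of 55 → 45 left.
Tenant N: +20 to 35 (cap) → 25 left.
Tenant L has room for 35 more but only 25 remain, so it gets 40.
Total = 30×40 + 40×35 + 110×55 = 8650.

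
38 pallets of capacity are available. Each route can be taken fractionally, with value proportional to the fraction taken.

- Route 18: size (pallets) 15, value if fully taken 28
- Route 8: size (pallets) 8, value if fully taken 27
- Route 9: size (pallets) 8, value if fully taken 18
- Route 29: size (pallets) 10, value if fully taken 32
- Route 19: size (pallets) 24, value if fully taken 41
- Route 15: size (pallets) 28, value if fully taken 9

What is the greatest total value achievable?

99.4

Rank by value-to-size ratio: Route 8 27/8≈3.38, Route 29 32/10≈3.2, Route 9 18/8≈2.25, Route 18 28/15≈1.87, Route 19 41/24≈1.71, Route 15 9/28≈0.321.
Route 8: take in full, 8 pallets for value 27 — 30 left.
Route 29: take in full, 10 pallets for value 32 — 20 left.
Take all of Route 9 (8 pallets, value 18) — 12 pallets left.
Fill the last 12 pallets with part of Route 18: 12/15 of it earns 22.4.
Total value = 99.4.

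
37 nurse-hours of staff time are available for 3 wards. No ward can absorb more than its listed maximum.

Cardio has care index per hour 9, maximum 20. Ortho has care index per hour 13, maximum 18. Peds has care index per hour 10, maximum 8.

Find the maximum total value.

Rank by care index per hour: Ortho 13 > Peds 10 > Cardio 9.
Give Ortho 18 to hit its cap of 18 — 19 left.
Peds: +8 to 8 (cap) — 11 left.
Only 11 left; Cardio takes them to reach 11.
Total = 9×11 + 13×18 + 10×8 = 413.

413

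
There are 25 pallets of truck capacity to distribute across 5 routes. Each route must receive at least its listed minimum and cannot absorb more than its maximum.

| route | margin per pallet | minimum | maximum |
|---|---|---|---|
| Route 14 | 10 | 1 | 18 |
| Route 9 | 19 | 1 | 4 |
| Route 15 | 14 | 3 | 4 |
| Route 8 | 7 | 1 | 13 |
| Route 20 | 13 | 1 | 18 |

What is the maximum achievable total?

Meeting every minimum uses 1+1+3+1+1 = 7 pallets, leaving 18.
Rank by margin per pallet: Route 9 19 > Route 15 14 > Route 20 13 > Route 14 10 > Route 8 7.
Give Route 9 3 more to hit its cap of 4 — 15 left.
Route 15: +1 to 4 (cap) — 14 left.
Route 20 has room for 17 more but only 14 remain, so it gets 15.
Total = 10×1 + 19×4 + 14×4 + 7×1 + 13×15 = 344.

344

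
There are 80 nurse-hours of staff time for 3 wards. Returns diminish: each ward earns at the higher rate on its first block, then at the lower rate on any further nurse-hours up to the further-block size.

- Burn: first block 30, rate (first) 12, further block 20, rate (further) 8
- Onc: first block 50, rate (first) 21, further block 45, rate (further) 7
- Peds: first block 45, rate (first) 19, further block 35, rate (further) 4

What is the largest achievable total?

1620

Treat each block as its own option and order by rate: Onc/tier1 21 > Peds/tier1 19 > Burn/tier1 12 > Burn/tier2 8 > Onc/tier2 7 > Peds/tier2 4.
Fill Onc tier1 block (50 at 21) — 30 left.
Peds/tier1: +30 of 45 at 19; pool empty.
Total = 21×50 + 19×30 = 1620.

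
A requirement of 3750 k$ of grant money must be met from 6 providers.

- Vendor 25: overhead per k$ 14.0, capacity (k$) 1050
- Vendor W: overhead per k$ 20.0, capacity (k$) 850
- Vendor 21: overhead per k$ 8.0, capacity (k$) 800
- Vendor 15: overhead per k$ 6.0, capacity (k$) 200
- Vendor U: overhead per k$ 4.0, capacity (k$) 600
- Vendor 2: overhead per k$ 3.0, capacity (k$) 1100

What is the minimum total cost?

28000

Fill from the cheapest provider first.
Take 1100 from Vendor 2 at 3.0 — need 2650 more.
Vendor U (4.0): use full 600 — 2050 k$ to go.
Vendor 15 (6.0): use full 200 — 1850 k$ to go.
Vendor 21 (8.0): use full 800 — 1050 k$ to go.
Vendor 25 (14.0): use full 1050 — 0 k$ to go.
Vendor W: unused.
Cost = 1100×3.0 + 600×4.0 + 200×6.0 + 800×8.0 + 1050×14.0 = 28000.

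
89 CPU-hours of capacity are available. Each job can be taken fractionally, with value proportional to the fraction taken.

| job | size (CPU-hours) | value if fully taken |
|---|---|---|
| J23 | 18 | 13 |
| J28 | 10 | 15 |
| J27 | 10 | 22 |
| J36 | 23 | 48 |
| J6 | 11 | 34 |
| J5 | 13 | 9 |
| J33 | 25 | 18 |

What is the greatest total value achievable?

144.24

Best value per unit of size first: J6 34/11≈3.09, J27 22/10≈2.2, J36 48/23≈2.09, J28 15/10≈1.5, J23 13/18≈0.722, J33 18/25≈0.72, J5 9/13≈0.692.
All 11 CPU-hours of J6 fit (value 34) — 78 remain.
J27: take in full, 10 CPU-hours for value 22 — 68 left.
Take all of J36 (23 CPU-hours, value 48) — 45 CPU-hours left.
All 10 CPU-hours of J28 fit (value 15) — 35 remain.
J23: take in full, 18 CPU-hours for value 13 — 17 left.
Only 17 CPU-hours remain; take 17/25 of J33 for value 18×17/25 = 12.24.
Total value = 144.24.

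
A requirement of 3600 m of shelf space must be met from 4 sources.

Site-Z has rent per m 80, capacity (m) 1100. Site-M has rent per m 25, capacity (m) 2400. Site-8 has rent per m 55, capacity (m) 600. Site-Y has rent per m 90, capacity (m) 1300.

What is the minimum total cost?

Use sources in increasing cost order.
Take 2400 from Site-M at 25 ; need 1200 more.
Take 600 from Site-8 at 55 ; need 600 more.
Site-Z (80): take the remaining 600 ; done.
Site-Y: unused.
Cost = 2400×25 + 600×55 + 600×80 = 141000.

141000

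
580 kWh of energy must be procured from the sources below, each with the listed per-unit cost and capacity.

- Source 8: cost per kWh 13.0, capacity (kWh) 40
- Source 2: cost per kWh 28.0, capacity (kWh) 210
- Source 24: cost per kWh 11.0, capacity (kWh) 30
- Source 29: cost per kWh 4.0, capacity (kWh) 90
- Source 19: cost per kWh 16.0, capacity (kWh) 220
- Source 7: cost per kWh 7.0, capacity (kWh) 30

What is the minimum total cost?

9700

Cheapest first:
Source 29 (4.0): use full 90 → 490 kWh to go.
Source 7 (7.0): use full 30 → 460 kWh to go.
Source 24 at 11.0: take all 30 kWh → 430 still needed.
Source 8 at 13.0: take all 40 kWh → 390 still needed.
Source 19 at 16.0: take all 220 kWh → 170 still needed.
Source 2 at 28.0: take 170 of its 210 → requirement met.
Cost = 90×4.0 + 30×7.0 + 30×11.0 + 40×13.0 + 220×16.0 + 170×28.0 = 9700.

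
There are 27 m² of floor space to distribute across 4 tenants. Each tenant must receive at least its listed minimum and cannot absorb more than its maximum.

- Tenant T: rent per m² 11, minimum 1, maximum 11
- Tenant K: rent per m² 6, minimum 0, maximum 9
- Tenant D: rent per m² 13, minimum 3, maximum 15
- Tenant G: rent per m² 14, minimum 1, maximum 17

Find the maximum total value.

Meeting every minimum uses 1+0+3+1 = 5 m², leaving 22.
Order the tenants by rent per m²: Tenant G 14 > Tenant D 13 > Tenant T 11 > Tenant K 6.
Tenant G takes 16 more to reach its cap of 17 — 6 left.
Only 6 left; Tenant D takes them to reach 9.
Total = 11×1 + 13×9 + 14×17 = 366.

366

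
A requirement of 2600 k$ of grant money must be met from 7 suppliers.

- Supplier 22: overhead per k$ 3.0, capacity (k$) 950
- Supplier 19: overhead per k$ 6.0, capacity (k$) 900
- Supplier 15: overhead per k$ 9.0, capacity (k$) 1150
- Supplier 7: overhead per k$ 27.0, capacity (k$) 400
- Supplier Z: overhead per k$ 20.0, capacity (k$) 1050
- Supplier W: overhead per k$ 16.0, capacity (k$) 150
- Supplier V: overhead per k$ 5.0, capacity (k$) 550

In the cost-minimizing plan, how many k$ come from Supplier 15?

200

Use suppliers in increasing cost order.
Supplier 22 (3.0): use full 950 → 1650 k$ to go.
Supplier V at 5.0: take all 550 k$ → 1100 still needed.
Supplier 19 at 6.0: take all 900 k$ → 200 still needed.
Supplier 15 (9.0): take the remaining 200 → done.
Supplier W, Supplier Z, Supplier 7: unused.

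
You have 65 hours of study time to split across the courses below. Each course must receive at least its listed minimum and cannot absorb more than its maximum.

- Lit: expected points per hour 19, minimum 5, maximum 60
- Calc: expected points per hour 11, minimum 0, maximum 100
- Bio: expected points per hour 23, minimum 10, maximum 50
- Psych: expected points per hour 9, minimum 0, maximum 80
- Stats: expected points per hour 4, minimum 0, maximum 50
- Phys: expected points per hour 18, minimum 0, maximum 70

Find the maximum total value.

1435

Meeting every minimum uses 5+0+10+0+0+0 = 15 hours, leaving 50.
Order the courses by expected points per hour: Bio 23 > Lit 19 > Phys 18 > Calc 11 > Psych 9 > Stats 4.
Give Bio 40 more to hit its cap of 50 ; 10 left.
Lit: +10 (room for 55) → 15. Pool exhausted.
Total = 19×15 + 23×50 = 1435.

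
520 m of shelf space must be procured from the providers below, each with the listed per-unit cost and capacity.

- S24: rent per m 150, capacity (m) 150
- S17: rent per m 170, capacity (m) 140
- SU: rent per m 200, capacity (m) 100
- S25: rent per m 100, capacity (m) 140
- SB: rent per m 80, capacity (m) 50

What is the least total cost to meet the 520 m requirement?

Fill from the cheapest provider first.
SB at 80: take all 50 m ; 470 still needed.
S25 at 100: take all 140 m ; 330 still needed.
S24 at 150: take all 150 m ; 180 still needed.
Take 140 from S17 at 170 ; need 40 more.
SU (200): take the remaining 40 ; done.
Cost = 50×80 + 140×100 + 150×150 + 140×170 + 40×200 = 72300.

72300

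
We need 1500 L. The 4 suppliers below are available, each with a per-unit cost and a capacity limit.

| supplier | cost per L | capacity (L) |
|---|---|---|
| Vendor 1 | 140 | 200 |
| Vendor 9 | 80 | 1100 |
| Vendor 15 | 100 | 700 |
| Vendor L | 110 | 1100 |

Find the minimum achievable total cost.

128000

Fill from the cheapest supplier first.
Vendor 9 at 80: take all 1100 L — 400 still needed.
Vendor 15 (100): take the remaining 400 — done.
Vendor L, Vendor 1: unused.
Cost = 1100×80 + 400×100 = 128000.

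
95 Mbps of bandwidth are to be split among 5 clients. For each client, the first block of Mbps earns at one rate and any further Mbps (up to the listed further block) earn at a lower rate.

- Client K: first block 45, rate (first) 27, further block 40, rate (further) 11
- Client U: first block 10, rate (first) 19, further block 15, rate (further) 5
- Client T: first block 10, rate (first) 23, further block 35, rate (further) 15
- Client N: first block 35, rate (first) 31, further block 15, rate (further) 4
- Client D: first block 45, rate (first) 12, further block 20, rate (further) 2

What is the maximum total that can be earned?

2625

Treat each block as its own option and order by rate: Client N/tier1 31 > Client K/tier1 27 > Client T/tier1 23 > Client U/tier1 19 > Client T/tier2 15 > Client D/tier1 12 > Client K/tier2 11 > Client U/tier2 5 > Client N/tier2 4 > Client D/tier2 2.
Fill Client N tier1 block (35 at 31) ; 60 left.
Fill Client K tier1 block (45 at 27) ; 15 left.
Client T tier1 at 23: fill all 10 ; 5 left.
Client U/tier1: +5 of 10 at 19; pool empty.
Total = 31×35 + 27×45 + 23×10 + 19×5 = 2625.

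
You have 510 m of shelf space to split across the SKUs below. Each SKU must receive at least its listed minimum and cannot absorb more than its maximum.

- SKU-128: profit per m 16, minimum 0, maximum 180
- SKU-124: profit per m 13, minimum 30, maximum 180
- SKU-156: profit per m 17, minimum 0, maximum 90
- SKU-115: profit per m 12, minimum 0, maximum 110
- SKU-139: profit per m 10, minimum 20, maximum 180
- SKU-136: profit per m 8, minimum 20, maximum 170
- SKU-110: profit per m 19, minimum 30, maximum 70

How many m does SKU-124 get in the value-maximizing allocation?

130

Meeting every minimum uses 0+30+0+0+20+20+30 = 100 m, leaving 410.
Highest profit per m first: SKU-110 19 > SKU-156 17 > SKU-128 16 > SKU-124 13 > SKU-115 12 > SKU-139 10 > SKU-136 8.
SKU-110 takes 40 more to reach its cap of 70 ; 370 left.
SKU-156 takes 90 more to reach its cap of 90 ; 280 left.
Give SKU-128 180 more to hit its cap of 180 ; 100 left.
SKU-124 has room for 150 more but only 100 remain, so it gets 130.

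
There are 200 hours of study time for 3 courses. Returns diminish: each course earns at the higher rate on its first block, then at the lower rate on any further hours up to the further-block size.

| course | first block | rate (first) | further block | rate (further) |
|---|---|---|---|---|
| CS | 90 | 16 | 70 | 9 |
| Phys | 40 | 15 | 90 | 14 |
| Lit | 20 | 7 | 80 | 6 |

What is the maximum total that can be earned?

3020

Order all 6 blocks by rate: CS/tier1 16 > Phys/tier1 15 > Phys/tier2 14 > CS/tier2 9 > Lit/tier1 7 > Lit/tier2 6.
CS tier1 at 16: fill all 90 ; 110 left.
Fill Phys tier1 block (40 at 15) ; 70 left.
Phys/tier2: +70 of 90 at 14; pool empty.
Total = 16×90 + 15×40 + 14×70 = 3020.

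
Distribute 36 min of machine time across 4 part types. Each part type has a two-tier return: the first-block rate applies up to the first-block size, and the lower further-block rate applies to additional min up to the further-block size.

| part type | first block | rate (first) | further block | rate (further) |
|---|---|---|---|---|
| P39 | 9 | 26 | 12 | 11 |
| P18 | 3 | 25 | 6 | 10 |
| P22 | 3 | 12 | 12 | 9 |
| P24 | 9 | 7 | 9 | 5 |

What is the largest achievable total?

Order all 8 blocks by rate: P39/first 26 > P18/first 25 > P22/first 12 > P39/second 11 > P18/second 10 > P22/second 9 > P24/first 7 > P24/second 5.
Fill P39 first block (9 at 26) → 27 left.
P18/first (25): +3 → 24 left.
P22/first (12): +3 → 21 left.
Fill P39 second block (12 at 11) → 9 left.
P18/second (10): +6 → 3 left.
P22/second: +3 of 12 at 9; pool empty.
Total = 26×9 + 25×3 + 12×3 + 11×12 + 10×6 + 9×3 = 564.

564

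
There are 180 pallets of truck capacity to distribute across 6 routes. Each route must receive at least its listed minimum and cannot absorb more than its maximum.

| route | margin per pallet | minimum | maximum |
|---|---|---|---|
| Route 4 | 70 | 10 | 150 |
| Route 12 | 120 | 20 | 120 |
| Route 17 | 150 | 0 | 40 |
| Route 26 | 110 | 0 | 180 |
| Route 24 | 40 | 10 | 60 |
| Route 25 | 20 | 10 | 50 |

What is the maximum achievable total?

Meeting every minimum uses 10+20+0+0+10+10 = 50 pallets, leaving 130.
Rank by margin per pallet: Route 17 150 > Route 12 120 > Route 26 110 > Route 4 70 > Route 24 40 > Route 25 20.
Route 17 takes 40 more to reach its cap of 40 → 90 left.
Only 90 left; Route 12 takes them to reach 110.
Total = 70×10 + 120×110 + 150×40 + 40×10 + 20×10 = 20500.

20500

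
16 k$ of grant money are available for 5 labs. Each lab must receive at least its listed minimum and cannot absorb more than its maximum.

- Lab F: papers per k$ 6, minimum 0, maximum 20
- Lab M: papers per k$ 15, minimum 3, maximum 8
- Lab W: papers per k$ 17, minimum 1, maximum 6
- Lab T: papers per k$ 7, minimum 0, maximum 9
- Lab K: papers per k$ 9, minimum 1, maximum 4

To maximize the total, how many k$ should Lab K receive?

Meeting every minimum uses 0+3+1+0+1 = 5 k$, leaving 11.
Highest papers per k$ first: Lab W 17 > Lab M 15 > Lab K 9 > Lab T 7 > Lab F 6.
Lab W takes 5 more to reach its cap of 6 — 6 left.
Give Lab M 5 more to hit its cap of 8 — 1 left.
Lab K has room for 3 more but only 1 remain, so it gets 2.

2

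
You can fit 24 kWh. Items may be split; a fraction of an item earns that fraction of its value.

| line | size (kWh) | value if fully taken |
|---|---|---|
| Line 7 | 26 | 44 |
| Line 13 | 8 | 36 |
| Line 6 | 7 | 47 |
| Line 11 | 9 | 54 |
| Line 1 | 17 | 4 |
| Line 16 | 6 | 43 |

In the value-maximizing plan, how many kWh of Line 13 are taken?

2

Rank by value-to-size ratio: Line 16 43/6≈7.17, Line 6 47/7≈6.71, Line 11 54/9≈6, Line 13 36/8≈4.5, Line 7 44/26≈1.69, Line 1 4/17≈0.235.
Take all of Line 16 (6 kWh, value 43) — 18 kWh left.
All 7 kWh of Line 6 fit (value 47) — 11 remain.
Take all of Line 11 (9 kWh, value 54) — 2 kWh left.
2 kWh left: a 2/8 share of Line 13 gives 36×2/8 = 9.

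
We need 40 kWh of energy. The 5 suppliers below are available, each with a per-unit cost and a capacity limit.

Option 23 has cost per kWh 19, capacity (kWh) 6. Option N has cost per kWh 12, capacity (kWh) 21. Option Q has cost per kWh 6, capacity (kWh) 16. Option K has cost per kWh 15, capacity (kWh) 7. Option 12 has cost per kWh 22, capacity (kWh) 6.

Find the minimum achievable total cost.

393

Use suppliers in increasing cost order.
Option Q at 6: take all 16 kWh ; 24 still needed.
Take 21 from Option N at 12 ; need 3 more.
Take 3 from Option K at 15 to finish.
Option 23, Option 12: unused.
Cost = 16×6 + 21×12 + 3×15 = 393.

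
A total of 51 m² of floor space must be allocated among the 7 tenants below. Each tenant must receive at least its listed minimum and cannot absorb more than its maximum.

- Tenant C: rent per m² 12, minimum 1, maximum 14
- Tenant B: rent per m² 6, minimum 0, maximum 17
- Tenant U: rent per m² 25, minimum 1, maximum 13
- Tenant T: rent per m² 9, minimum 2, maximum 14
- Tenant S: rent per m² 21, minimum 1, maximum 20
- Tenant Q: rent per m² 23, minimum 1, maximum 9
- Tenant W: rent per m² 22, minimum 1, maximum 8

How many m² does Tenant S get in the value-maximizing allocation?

18

Meeting every minimum uses 1+0+1+2+1+1+1 = 7 m², leaving 44.
Rank by rent per m²: Tenant U 25 > Tenant Q 23 > Tenant W 22 > Tenant S 21 > Tenant C 12 > Tenant T 9 > Tenant B 6.
Tenant U takes 12 more to reach its cap of 13 ; 32 left.
Tenant Q takes 8 more to reach its cap of 9 ; 24 left.
Give Tenant W 7 more to hit its cap of 8 ; 17 left.
Only 17 left; Tenant S takes them to reach 18.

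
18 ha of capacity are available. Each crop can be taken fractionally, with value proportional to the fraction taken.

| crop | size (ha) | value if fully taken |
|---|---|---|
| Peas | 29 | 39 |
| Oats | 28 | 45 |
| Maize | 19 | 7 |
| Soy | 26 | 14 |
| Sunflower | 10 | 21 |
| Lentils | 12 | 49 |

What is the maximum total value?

61.6

Best value per unit of size first: Lentils 49/12≈4.08, Sunflower 21/10≈2.1, Oats 45/28≈1.61, Peas 39/29≈1.34, Soy 14/26≈0.538, Maize 7/19≈0.368.
All 12 ha of Lentils fit (value 49) → 6 remain.
Fill the last 6 ha with part of Sunflower: 6/10 of it earns 12.6.
Total value = 61.6.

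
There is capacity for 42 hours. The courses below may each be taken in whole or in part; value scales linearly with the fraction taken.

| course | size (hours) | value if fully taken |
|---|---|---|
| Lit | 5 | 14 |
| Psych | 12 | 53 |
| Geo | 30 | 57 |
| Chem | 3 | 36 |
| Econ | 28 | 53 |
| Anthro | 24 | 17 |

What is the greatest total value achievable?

144.8

Best value per unit of size first: Chem 36/3≈12, Psych 53/12≈4.42, Lit 14/5≈2.8, Geo 57/30≈1.9, Econ 53/28≈1.89, Anthro 17/24≈0.708.
Take all of Chem (3 hours, value 36) — 39 hours left.
Take all of Psych (12 hours, value 53) — 27 hours left.
Take all of Lit (5 hours, value 14) — 22 hours left.
Only 22 hours remain; take 22/30 of Geo for value 57×22/30 = 41.8.
Total value = 144.8.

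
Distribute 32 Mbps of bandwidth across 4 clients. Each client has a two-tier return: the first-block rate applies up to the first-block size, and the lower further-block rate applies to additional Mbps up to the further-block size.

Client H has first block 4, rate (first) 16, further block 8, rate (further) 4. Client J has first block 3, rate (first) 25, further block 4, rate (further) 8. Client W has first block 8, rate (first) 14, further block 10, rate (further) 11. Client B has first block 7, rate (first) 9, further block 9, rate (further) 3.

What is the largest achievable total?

Rank every tier by rate: Client J/T1 25 > Client H/T1 16 > Client W/T1 14 > Client W/T2 11 > Client B/T1 9 > Client J/T2 8 > Client H/T2 4 > Client B/T2 3.
Fill Client J T1 block (3 at 25) — 29 left.
Client H T1 at 16: fill all 4 — 25 left.
Client W/T1 (14): +8 — 17 left.
Fill Client W T2 block (10 at 11) — 7 left.
Fill Client B T1 block (7 at 9) — 0 left.
Total = 25×3 + 16×4 + 14×8 + 11×10 + 9×7 = 424.

424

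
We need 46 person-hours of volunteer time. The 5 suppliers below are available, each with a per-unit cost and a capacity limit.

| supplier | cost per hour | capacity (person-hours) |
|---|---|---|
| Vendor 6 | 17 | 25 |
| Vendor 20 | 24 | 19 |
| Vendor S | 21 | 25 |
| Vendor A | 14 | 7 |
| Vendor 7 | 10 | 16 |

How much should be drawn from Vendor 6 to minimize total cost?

Use suppliers in increasing cost order.
Vendor 7 (10): use full 16 — 30 person-hours to go.
Take 7 from Vendor A at 14 — need 23 more.
Vendor 6 at 17: take 23 of its 25 — requirement met.
Vendor S, Vendor 20: unused.

23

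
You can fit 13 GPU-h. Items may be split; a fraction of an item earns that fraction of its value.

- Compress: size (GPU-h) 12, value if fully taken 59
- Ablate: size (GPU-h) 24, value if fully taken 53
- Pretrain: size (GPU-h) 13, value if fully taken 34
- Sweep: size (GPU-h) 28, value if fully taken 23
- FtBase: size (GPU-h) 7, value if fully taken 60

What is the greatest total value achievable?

Best value per unit of size first: FtBase 60/7≈8.57, Compress 59/12≈4.92, Pretrain 34/13≈2.62, Ablate 53/24≈2.21, Sweep 23/28≈0.821.
All 7 GPU-h of FtBase fit (value 60) — 6 remain.
Only 6 GPU-h remain; take 6/12 of Compress for value 59×6/12 = 29.5.
Total value = 89.5.

89.5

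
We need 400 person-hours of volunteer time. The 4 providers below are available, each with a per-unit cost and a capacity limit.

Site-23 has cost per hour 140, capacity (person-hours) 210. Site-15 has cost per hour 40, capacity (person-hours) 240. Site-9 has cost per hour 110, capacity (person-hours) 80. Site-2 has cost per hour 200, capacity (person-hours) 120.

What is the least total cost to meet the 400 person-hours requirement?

29600

Use providers in increasing cost order.
Site-15 at 40: take all 240 person-hours ; 160 still needed.
Site-9 (110): use full 80 ; 80 person-hours to go.
Site-23 (140): take the remaining 80 ; done.
Site-2: unused.
Cost = 240×40 + 80×110 + 80×140 = 29600.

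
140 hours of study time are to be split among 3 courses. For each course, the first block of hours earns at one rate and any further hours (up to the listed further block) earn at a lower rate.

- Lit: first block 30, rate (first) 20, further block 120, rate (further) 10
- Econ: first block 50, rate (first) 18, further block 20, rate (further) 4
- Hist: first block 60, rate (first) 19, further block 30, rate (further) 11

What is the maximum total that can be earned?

2640

Rank every tier by rate: Lit/first 20 > Hist/first 19 > Econ/first 18 > Hist/second 11 > Lit/second 10 > Econ/second 4.
Lit/first (20): +30 → 110 left.
Fill Hist first block (60 at 19) → 50 left.
Econ first at 18: fill all 50 → 0 left.
Total = 20×30 + 19×60 + 18×50 = 2640.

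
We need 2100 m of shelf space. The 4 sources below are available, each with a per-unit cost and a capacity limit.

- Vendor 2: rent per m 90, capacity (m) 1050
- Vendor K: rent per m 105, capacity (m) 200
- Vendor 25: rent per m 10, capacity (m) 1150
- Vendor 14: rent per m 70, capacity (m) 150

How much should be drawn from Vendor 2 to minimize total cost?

Cheapest first:
Take 1150 from Vendor 25 at 10 ; need 950 more.
Take 150 from Vendor 14 at 70 ; need 800 more.
Take 800 from Vendor 2 at 90 to finish.
Vendor K: unused.

800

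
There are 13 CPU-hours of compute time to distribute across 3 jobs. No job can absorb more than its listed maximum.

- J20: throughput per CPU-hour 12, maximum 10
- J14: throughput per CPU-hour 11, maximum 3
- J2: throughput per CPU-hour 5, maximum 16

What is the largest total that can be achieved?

Rank by throughput per CPU-hour: J20 12 > J14 11 > J2 5.
Give J20 10 to hit its cap of 10 → 3 left.
Give J14 3 to hit its cap of 3 → 0 left.
Total = 12×10 + 11×3 = 153.

153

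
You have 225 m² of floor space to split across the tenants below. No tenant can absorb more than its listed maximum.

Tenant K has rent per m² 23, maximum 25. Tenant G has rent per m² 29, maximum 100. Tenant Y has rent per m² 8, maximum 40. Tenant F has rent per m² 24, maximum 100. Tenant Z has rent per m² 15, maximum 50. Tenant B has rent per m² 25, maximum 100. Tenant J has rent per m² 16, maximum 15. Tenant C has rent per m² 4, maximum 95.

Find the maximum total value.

Order the tenants by rent per m²: Tenant G 29 > Tenant B 25 > Tenant F 24 > Tenant K 23 > Tenant J 16 > Tenant Z 15 > Tenant Y 8 > Tenant C 4.
Tenant G: +100 to 100 (cap) ; 125 left.
Tenant B takes 100 to reach its cap of 100 ; 25 left.
Only 25 left; Tenant F takes them to reach 25.
Total = 29×100 + 24×25 + 25×100 = 6000.

6000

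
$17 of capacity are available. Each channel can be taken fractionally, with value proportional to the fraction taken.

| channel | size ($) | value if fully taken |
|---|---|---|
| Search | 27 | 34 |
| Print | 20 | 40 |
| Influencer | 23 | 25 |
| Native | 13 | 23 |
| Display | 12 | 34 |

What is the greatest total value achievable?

Best value per unit of size first: Display 34/12≈2.83, Print 40/20≈2, Native 23/13≈1.77, Search 34/27≈1.26, Influencer 25/23≈1.09.
Take all of Display (12 $, value 34) — 5 $ left.
5 $ left: a 5/20 share of Print gives 40×5/20 = 10.
Total value = 44.

44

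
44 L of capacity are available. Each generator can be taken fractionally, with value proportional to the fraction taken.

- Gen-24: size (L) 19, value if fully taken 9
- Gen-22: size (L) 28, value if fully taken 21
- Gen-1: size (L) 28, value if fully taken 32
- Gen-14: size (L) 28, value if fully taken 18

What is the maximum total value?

Rank by value-to-size ratio: Gen-1 32/28≈1.14, Gen-22 21/28≈0.75, Gen-14 18/28≈0.643, Gen-24 9/19≈0.474.
Take all of Gen-1 (28 L, value 32) ; 16 L left.
16 L left: a 16/28 share of Gen-22 gives 21×16/28 = 12.
Total value = 44.

44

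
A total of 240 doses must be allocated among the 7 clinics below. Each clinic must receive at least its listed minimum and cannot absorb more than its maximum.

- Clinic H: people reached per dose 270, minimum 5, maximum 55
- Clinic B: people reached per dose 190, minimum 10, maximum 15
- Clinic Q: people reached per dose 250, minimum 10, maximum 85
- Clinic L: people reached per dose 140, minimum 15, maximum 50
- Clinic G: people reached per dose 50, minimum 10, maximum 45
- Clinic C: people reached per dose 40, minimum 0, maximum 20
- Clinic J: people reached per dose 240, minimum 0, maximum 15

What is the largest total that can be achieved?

Meeting every minimum uses 5+10+10+15+10+0+0 = 50 doses, leaving 190.
Rank by people reached per dose: Clinic H 270 > Clinic Q 250 > Clinic J 240 > Clinic B 190 > Clinic L 140 > Clinic G 50 > Clinic C 40.
Clinic H takes 50 more to reach its cap of 55 → 140 left.
Clinic Q: +75 to 85 (cap) → 65 left.
Clinic J takes 15 more to reach its cap of 15 → 50 left.
Give Clinic B 5 more to hit its cap of 15 → 45 left.
Clinic L: +35 to 50 (cap) → 10 left.
Clinic G has room for 35 more but only 10 remain, so it gets 20.
Total = 270×55 + 190×15 + 250×85 + 140×50 + 50×20 + 240×15 = 50550.

50550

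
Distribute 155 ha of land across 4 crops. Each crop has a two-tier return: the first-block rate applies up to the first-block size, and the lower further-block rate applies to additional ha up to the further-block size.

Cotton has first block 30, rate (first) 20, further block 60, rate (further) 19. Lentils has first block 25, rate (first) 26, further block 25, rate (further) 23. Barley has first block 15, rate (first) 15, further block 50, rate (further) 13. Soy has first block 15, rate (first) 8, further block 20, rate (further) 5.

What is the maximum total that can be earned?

Order all 8 blocks by rate: Lentils/T1 26 > Lentils/T2 23 > Cotton/T1 20 > Cotton/T2 19 > Barley/T1 15 > Barley/T2 13 > Soy/T1 8 > Soy/T2 5.
Fill Lentils T1 block (25 at 26) ; 130 left.
Fill Lentils T2 block (25 at 23) ; 105 left.
Fill Cotton T1 block (30 at 20) ; 75 left.
Cotton T2 at 19: fill all 60 ; 15 left.
Fill Barley T1 block (15 at 15) ; 0 left.
Total = 26×25 + 23×25 + 20×30 + 19×60 + 15×15 = 3190.

3190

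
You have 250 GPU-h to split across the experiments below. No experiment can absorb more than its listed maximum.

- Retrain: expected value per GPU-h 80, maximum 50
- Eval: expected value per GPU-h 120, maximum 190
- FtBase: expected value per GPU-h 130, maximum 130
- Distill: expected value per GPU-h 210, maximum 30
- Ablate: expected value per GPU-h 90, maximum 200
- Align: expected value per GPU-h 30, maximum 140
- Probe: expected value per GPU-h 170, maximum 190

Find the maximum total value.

42500

Highest expected value per GPU-h first: Distill 210 > Probe 170 > FtBase 130 > Eval 120 > Ablate 90 > Retrain 80 > Align 30.
Distill: +30 to 30 (cap) — 220 left.
Probe: +190 to 190 (cap) — 30 left.
FtBase: +30 (room for 130) → 30. Pool exhausted.
Total = 130×30 + 210×30 + 170×190 = 42500.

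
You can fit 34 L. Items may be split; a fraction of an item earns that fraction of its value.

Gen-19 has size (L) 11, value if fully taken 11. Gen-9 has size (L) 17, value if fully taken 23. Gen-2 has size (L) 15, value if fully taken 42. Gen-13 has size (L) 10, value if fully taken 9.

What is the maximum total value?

Best value per unit of size first: Gen-2 42/15≈2.8, Gen-9 23/17≈1.35, Gen-19 11/11≈1, Gen-13 9/10≈0.9.
Take all of Gen-2 (15 L, value 42) — 19 L left.
Gen-9: take in full, 17 L for value 23 — 2 left.
2 L left: a 2/11 share of Gen-19 gives 11×2/11 = 2.
Total value = 67.

67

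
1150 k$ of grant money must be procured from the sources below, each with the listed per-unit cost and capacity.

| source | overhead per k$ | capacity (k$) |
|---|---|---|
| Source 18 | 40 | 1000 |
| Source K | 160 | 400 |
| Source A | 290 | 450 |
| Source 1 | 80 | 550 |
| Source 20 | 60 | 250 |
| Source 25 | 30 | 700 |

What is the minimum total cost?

39000

Use sources in increasing cost order.
Source 25 at 30: take all 700 k$ — 450 still needed.
Source 18 (40): take the remaining 450 — done.
Source 20, Source 1, Source K, Source A: unused.
Cost = 700×30 + 450×40 = 39000.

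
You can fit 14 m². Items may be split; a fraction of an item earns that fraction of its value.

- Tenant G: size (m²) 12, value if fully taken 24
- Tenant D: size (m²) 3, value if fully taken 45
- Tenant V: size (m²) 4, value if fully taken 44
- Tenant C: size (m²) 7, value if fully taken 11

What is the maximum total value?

Sort by value density: Tenant D 45/3≈15, Tenant V 44/4≈11, Tenant G 24/12≈2, Tenant C 11/7≈1.57.
Tenant D: take in full, 3 m² for value 45 → 11 left.
Take all of Tenant V (4 m², value 44) → 7 m² left.
Only 7 m² remain; take 7/12 of Tenant G for value 24×7/12 = 14.
Total value = 103.

103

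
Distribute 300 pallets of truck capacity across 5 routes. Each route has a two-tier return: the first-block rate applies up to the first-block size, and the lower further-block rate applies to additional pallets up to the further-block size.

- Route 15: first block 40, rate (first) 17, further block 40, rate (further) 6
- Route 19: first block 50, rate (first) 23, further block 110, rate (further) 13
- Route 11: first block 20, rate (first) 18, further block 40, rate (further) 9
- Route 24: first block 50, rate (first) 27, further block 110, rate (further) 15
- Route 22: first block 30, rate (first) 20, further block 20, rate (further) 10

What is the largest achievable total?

5790

Treat each block as its own option and order by rate: Route 24/T1 27 > Route 19/T1 23 > Route 22/T1 20 > Route 11/T1 18 > Route 15/T1 17 > Route 24/T2 15 > Route 19/T2 13 > Route 22/T2 10 > Route 11/T2 9 > Route 15/T2 6.
Route 24 T1 at 27: fill all 50 — 250 left.
Route 19 T1 at 23: fill all 50 — 200 left.
Route 22 T1 at 20: fill all 30 — 170 left.
Fill Route 11 T1 block (20 at 18) — 150 left.
Fill Route 15 T1 block (40 at 17) — 110 left.
Route 24 T2 at 15: fill all 110 — 0 left.
Total = 27×50 + 23×50 + 20×30 + 18×20 + 17×40 + 15×110 = 5790.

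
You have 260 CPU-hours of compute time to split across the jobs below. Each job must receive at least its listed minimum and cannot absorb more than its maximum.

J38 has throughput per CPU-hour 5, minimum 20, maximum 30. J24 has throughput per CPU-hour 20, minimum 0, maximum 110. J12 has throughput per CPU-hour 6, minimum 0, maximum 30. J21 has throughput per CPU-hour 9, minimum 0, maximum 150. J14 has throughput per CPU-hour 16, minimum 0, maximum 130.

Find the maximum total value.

Meeting every minimum uses 20+0+0+0+0 = 20 CPU-hours, leaving 240.
Rank by throughput per CPU-hour: J24 20 > J14 16 > J21 9 > J12 6 > J38 5.
Give J24 110 more to hit its cap of 110 — 130 left.
Give J14 130 more to hit its cap of 130 — 0 left.
Total = 5×20 + 20×110 + 16×130 = 4380.

4380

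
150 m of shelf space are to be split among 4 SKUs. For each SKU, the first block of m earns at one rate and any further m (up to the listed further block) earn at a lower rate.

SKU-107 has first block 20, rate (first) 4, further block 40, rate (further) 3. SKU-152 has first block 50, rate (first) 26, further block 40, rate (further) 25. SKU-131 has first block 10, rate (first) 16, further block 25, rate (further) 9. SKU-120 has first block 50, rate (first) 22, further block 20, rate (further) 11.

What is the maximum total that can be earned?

Order all 8 blocks by rate: SKU-152/tier1 26 > SKU-152/tier2 25 > SKU-120/tier1 22 > SKU-131/tier1 16 > SKU-120/tier2 11 > SKU-131/tier2 9 > SKU-107/tier1 4 > SKU-107/tier2 3.
SKU-152/tier1 (26): +50 ; 100 left.
SKU-152 tier2 at 25: fill all 40 ; 60 left.
SKU-120 tier1 at 22: fill all 50 ; 10 left.
Fill SKU-131 tier1 block (10 at 16) ; 0 left.
Total = 26×50 + 25×40 + 22×50 + 16×10 = 3560.

3560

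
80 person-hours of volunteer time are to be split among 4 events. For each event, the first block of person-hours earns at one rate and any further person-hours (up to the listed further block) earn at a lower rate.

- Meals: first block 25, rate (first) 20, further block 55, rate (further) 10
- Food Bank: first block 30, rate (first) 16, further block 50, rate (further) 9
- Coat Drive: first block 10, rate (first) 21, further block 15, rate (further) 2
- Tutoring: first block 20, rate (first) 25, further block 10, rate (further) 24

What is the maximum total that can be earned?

Rank every tier by rate: Tutoring/T1 25 > Tutoring/T2 24 > Coat Drive/T1 21 > Meals/T1 20 > Food Bank/T1 16 > Meals/T2 10 > Food Bank/T2 9 > Coat Drive/T2 2.
Fill Tutoring T1 block (20 at 25) — 60 left.
Tutoring/T2 (24): +10 — 50 left.
Fill Coat Drive T1 block (10 at 21) — 40 left.
Meals T1 at 20: fill all 25 — 15 left.
Food Bank/T1: +15 of 30 at 16; pool empty.
Total = 25×20 + 24×10 + 21×10 + 20×25 + 16×15 = 1690.

1690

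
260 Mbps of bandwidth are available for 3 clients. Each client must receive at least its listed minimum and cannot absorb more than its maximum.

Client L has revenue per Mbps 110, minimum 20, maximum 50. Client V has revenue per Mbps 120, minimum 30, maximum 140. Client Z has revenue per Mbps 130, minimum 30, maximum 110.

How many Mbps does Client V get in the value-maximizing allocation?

Meeting every minimum uses 20+30+30 = 80 Mbps, leaving 180.
Order the clients by revenue per Mbps: Client Z 130 > Client V 120 > Client L 110.
Give Client Z 80 more to hit its cap of 110 ; 100 left.
Client V: +100 (room for 110) → 130. Pool exhausted.

130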